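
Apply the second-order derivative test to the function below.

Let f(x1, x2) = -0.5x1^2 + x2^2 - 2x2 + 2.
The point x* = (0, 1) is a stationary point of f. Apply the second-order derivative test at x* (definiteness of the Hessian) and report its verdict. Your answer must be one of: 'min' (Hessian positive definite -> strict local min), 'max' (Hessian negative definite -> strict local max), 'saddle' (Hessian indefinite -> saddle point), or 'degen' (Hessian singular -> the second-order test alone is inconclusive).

Compute the Hessian H = grad^2 f:
  H = [[-1, 0], [0, 2]]
Verify stationarity: grad f(x*) = H x* + g = (0, 0).
Eigenvalues of H: -1, 2.
Eigenvalues have mixed signs, so H is indefinite -> x* is a saddle point.

saddle


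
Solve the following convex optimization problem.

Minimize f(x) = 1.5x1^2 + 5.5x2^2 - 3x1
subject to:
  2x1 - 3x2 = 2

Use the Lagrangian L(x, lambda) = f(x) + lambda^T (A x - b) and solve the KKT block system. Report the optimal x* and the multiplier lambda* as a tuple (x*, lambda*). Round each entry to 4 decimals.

Form the Lagrangian:
  L(x, lambda) = (1/2) x^T Q x + c^T x + lambda^T (A x - b)
Stationarity (grad_x L = 0): Q x + c + A^T lambda = 0.
Primal feasibility: A x = b.

This gives the KKT block system:
  [ Q   A^T ] [ x     ]   [-c ]
  [ A    0  ] [ lambda ] = [ b ]

Solving the linear system:
  x*      = (1, 0)
  lambda* = (0)
  f(x*)   = -1.5

x* = (1, 0), lambda* = (0)


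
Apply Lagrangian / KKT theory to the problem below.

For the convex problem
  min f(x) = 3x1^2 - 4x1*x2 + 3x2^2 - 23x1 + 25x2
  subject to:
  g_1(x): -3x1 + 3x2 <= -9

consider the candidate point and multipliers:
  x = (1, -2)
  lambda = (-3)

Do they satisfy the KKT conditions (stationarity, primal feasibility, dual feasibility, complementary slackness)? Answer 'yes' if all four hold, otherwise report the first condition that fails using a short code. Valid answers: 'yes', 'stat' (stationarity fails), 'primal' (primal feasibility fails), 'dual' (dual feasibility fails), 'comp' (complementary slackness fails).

Gradient of f: grad f(x) = Q x + c = (-9, 9)
Constraint values g_i(x) = a_i^T x - b_i:
  g_1((1, -2)) = 0
Stationarity residual: grad f(x) + sum_i lambda_i a_i = (0, 0)
  -> stationarity OK
Primal feasibility (all g_i <= 0): OK
Dual feasibility (all lambda_i >= 0): FAILS
Complementary slackness (lambda_i * g_i(x) = 0 for all i): OK

Verdict: the first failing condition is dual_feasibility -> dual.

dual


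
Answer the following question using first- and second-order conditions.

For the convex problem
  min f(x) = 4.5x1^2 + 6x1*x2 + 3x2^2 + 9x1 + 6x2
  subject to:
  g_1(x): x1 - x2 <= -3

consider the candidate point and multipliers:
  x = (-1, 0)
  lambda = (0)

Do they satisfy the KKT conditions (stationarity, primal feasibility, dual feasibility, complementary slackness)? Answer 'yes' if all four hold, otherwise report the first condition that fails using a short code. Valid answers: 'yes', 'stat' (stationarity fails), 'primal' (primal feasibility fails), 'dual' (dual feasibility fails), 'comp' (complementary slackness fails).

Gradient of f: grad f(x) = Q x + c = (0, 0)
Constraint values g_i(x) = a_i^T x - b_i:
  g_1((-1, 0)) = 2
Stationarity residual: grad f(x) + sum_i lambda_i a_i = (0, 0)
  -> stationarity OK
Primal feasibility (all g_i <= 0): FAILS
Dual feasibility (all lambda_i >= 0): OK
Complementary slackness (lambda_i * g_i(x) = 0 for all i): OK

Verdict: the first failing condition is primal_feasibility -> primal.

primal


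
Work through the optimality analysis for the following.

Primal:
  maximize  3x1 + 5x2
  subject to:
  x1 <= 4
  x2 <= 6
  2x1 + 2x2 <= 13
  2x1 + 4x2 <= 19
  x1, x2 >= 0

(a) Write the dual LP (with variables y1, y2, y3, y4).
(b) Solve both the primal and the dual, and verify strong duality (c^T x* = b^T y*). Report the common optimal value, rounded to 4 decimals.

The standard primal-dual pair for 'max c^T x s.t. A x <= b, x >= 0' is:
  Dual:  min b^T y  s.t.  A^T y >= c,  y >= 0.

So the dual LP is:
  minimize  4y1 + 6y2 + 13y3 + 19y4
  subject to:
    y1 + 2y3 + 2y4 >= 3
    y2 + 2y3 + 4y4 >= 5
    y1, y2, y3, y4 >= 0

Solving the primal: x* = (3.5, 3).
  primal value c^T x* = 25.5.
Solving the dual: y* = (0, 0, 0.5, 1).
  dual value b^T y* = 25.5.
Strong duality: c^T x* = b^T y*. Confirmed.

25.5


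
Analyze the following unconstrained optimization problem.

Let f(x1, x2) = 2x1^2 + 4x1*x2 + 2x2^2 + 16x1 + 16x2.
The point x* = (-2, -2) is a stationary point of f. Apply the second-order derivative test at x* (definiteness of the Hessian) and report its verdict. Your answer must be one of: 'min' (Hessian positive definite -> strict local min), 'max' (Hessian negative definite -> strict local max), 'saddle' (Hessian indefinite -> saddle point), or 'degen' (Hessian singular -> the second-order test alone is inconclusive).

Compute the Hessian H = grad^2 f:
  H = [[4, 4], [4, 4]]
Verify stationarity: grad f(x*) = H x* + g = (0, 0).
Eigenvalues of H: 0, 8.
H has a zero eigenvalue (singular; positive semidefinite but not definite), so H is neither positive definite, negative definite, nor indefinite. The second-order test alone is inconclusive -> degen.
(Indeed, f is constant along the null direction of H through x*, so x* is not a strict local extremum.)

degen


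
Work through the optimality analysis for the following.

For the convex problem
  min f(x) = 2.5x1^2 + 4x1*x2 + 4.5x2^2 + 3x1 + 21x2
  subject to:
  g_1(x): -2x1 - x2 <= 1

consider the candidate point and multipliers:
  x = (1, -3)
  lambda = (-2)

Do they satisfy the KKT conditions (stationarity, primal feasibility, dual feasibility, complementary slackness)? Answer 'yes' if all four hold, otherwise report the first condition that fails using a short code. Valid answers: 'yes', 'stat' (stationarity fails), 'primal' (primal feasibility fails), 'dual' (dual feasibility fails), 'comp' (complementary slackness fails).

Gradient of f: grad f(x) = Q x + c = (-4, -2)
Constraint values g_i(x) = a_i^T x - b_i:
  g_1((1, -3)) = 0
Stationarity residual: grad f(x) + sum_i lambda_i a_i = (0, 0)
  -> stationarity OK
Primal feasibility (all g_i <= 0): OK
Dual feasibility (all lambda_i >= 0): FAILS
Complementary slackness (lambda_i * g_i(x) = 0 for all i): OK

Verdict: the first failing condition is dual_feasibility -> dual.

dual


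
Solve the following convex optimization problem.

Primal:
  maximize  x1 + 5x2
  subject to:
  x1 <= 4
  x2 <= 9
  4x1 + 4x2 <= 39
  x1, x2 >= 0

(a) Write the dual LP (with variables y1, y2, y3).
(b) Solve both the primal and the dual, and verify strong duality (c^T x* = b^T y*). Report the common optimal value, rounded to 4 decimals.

The standard primal-dual pair for 'max c^T x s.t. A x <= b, x >= 0' is:
  Dual:  min b^T y  s.t.  A^T y >= c,  y >= 0.

So the dual LP is:
  minimize  4y1 + 9y2 + 39y3
  subject to:
    y1 + 4y3 >= 1
    y2 + 4y3 >= 5
    y1, y2, y3 >= 0

Solving the primal: x* = (0.75, 9).
  primal value c^T x* = 45.75.
Solving the dual: y* = (0, 4, 0.25).
  dual value b^T y* = 45.75.
Strong duality: c^T x* = b^T y*. Confirmed.

45.75


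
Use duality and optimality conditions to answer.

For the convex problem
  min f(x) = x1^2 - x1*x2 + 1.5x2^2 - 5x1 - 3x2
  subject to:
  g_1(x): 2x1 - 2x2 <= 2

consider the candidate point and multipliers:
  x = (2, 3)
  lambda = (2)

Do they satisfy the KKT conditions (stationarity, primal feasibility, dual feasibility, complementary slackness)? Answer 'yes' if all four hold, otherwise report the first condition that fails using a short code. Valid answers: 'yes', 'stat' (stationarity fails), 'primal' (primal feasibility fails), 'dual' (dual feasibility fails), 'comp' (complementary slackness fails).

Gradient of f: grad f(x) = Q x + c = (-4, 4)
Constraint values g_i(x) = a_i^T x - b_i:
  g_1((2, 3)) = -4
Stationarity residual: grad f(x) + sum_i lambda_i a_i = (0, 0)
  -> stationarity OK
Primal feasibility (all g_i <= 0): OK
Dual feasibility (all lambda_i >= 0): OK
Complementary slackness (lambda_i * g_i(x) = 0 for all i): FAILS

Verdict: the first failing condition is complementary_slackness -> comp.

comp


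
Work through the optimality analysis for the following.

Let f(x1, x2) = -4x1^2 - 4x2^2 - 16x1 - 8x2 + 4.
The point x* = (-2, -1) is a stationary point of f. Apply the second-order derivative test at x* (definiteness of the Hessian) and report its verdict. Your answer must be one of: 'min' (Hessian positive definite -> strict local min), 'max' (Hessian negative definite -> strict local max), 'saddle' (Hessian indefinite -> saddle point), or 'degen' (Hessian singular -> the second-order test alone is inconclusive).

Compute the Hessian H = grad^2 f:
  H = [[-8, 0], [0, -8]]
Verify stationarity: grad f(x*) = H x* + g = (0, 0).
Eigenvalues of H: -8, -8.
Both eigenvalues < 0, so H is negative definite -> x* is a strict local max.

max


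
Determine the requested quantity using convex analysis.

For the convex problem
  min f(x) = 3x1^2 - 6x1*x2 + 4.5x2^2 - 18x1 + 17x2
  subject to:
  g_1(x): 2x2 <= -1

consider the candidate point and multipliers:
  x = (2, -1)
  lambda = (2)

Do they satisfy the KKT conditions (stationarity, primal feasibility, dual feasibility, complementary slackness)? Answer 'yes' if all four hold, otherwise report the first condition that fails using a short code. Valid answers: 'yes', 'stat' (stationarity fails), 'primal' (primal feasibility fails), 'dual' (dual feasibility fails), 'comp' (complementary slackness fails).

Gradient of f: grad f(x) = Q x + c = (0, -4)
Constraint values g_i(x) = a_i^T x - b_i:
  g_1((2, -1)) = -1
Stationarity residual: grad f(x) + sum_i lambda_i a_i = (0, 0)
  -> stationarity OK
Primal feasibility (all g_i <= 0): OK
Dual feasibility (all lambda_i >= 0): OK
Complementary slackness (lambda_i * g_i(x) = 0 for all i): FAILS

Verdict: the first failing condition is complementary_slackness -> comp.

comp


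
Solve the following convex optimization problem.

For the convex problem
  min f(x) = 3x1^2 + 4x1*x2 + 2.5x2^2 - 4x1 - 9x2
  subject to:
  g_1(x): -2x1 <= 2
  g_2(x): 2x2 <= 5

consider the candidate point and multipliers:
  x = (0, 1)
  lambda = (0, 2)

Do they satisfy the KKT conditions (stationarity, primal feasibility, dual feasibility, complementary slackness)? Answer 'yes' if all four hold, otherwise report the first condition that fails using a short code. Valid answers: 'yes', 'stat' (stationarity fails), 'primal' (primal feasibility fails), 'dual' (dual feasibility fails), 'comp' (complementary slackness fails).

Gradient of f: grad f(x) = Q x + c = (0, -4)
Constraint values g_i(x) = a_i^T x - b_i:
  g_1((0, 1)) = -2
  g_2((0, 1)) = -3
Stationarity residual: grad f(x) + sum_i lambda_i a_i = (0, 0)
  -> stationarity OK
Primal feasibility (all g_i <= 0): OK
Dual feasibility (all lambda_i >= 0): OK
Complementary slackness (lambda_i * g_i(x) = 0 for all i): FAILS

Verdict: the first failing condition is complementary_slackness -> comp.

comp


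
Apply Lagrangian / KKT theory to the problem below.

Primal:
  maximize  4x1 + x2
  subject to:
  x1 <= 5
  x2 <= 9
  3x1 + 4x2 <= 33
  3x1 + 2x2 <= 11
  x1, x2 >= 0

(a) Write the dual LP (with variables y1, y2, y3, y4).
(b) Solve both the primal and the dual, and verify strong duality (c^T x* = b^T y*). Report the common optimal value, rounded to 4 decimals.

The standard primal-dual pair for 'max c^T x s.t. A x <= b, x >= 0' is:
  Dual:  min b^T y  s.t.  A^T y >= c,  y >= 0.

So the dual LP is:
  minimize  5y1 + 9y2 + 33y3 + 11y4
  subject to:
    y1 + 3y3 + 3y4 >= 4
    y2 + 4y3 + 2y4 >= 1
    y1, y2, y3, y4 >= 0

Solving the primal: x* = (3.6667, 0).
  primal value c^T x* = 14.6667.
Solving the dual: y* = (0, 0, 0, 1.3333).
  dual value b^T y* = 14.6667.
Strong duality: c^T x* = b^T y*. Confirmed.

14.6667


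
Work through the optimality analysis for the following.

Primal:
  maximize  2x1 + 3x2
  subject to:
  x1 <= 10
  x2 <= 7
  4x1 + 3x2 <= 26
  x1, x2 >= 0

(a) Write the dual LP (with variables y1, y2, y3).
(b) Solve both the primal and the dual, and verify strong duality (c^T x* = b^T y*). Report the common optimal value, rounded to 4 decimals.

The standard primal-dual pair for 'max c^T x s.t. A x <= b, x >= 0' is:
  Dual:  min b^T y  s.t.  A^T y >= c,  y >= 0.

So the dual LP is:
  minimize  10y1 + 7y2 + 26y3
  subject to:
    y1 + 4y3 >= 2
    y2 + 3y3 >= 3
    y1, y2, y3 >= 0

Solving the primal: x* = (1.25, 7).
  primal value c^T x* = 23.5.
Solving the dual: y* = (0, 1.5, 0.5).
  dual value b^T y* = 23.5.
Strong duality: c^T x* = b^T y*. Confirmed.

23.5


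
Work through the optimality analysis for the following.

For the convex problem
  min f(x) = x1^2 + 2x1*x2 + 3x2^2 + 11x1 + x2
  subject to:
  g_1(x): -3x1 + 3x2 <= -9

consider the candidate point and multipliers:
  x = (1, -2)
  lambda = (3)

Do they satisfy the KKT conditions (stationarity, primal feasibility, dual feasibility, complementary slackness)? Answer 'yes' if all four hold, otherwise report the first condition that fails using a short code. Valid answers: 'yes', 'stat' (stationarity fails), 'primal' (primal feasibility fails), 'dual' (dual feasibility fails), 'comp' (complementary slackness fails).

Gradient of f: grad f(x) = Q x + c = (9, -9)
Constraint values g_i(x) = a_i^T x - b_i:
  g_1((1, -2)) = 0
Stationarity residual: grad f(x) + sum_i lambda_i a_i = (0, 0)
  -> stationarity OK
Primal feasibility (all g_i <= 0): OK
Dual feasibility (all lambda_i >= 0): OK
Complementary slackness (lambda_i * g_i(x) = 0 for all i): OK

Verdict: yes, KKT holds.

yes


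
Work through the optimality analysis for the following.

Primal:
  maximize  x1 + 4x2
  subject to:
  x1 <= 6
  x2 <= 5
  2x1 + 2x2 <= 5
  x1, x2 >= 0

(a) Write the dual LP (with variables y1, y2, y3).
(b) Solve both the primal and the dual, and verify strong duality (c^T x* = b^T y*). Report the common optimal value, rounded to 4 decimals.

The standard primal-dual pair for 'max c^T x s.t. A x <= b, x >= 0' is:
  Dual:  min b^T y  s.t.  A^T y >= c,  y >= 0.

So the dual LP is:
  minimize  6y1 + 5y2 + 5y3
  subject to:
    y1 + 2y3 >= 1
    y2 + 2y3 >= 4
    y1, y2, y3 >= 0

Solving the primal: x* = (0, 2.5).
  primal value c^T x* = 10.
Solving the dual: y* = (0, 0, 2).
  dual value b^T y* = 10.
Strong duality: c^T x* = b^T y*. Confirmed.

10


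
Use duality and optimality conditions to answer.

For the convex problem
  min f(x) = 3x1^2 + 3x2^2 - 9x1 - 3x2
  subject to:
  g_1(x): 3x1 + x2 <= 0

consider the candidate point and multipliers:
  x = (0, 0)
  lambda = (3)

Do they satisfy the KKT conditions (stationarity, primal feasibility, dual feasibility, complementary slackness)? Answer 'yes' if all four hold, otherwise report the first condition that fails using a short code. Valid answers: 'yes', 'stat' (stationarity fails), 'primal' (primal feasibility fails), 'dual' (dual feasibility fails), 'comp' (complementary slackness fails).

Gradient of f: grad f(x) = Q x + c = (-9, -3)
Constraint values g_i(x) = a_i^T x - b_i:
  g_1((0, 0)) = 0
Stationarity residual: grad f(x) + sum_i lambda_i a_i = (0, 0)
  -> stationarity OK
Primal feasibility (all g_i <= 0): OK
Dual feasibility (all lambda_i >= 0): OK
Complementary slackness (lambda_i * g_i(x) = 0 for all i): OK

Verdict: yes, KKT holds.

yes


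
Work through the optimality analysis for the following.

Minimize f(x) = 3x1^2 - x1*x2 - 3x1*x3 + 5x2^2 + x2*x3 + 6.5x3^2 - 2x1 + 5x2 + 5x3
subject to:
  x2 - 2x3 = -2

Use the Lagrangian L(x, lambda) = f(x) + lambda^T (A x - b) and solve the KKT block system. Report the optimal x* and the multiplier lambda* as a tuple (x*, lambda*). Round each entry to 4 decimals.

Form the Lagrangian:
  L(x, lambda) = (1/2) x^T Q x + c^T x + lambda^T (A x - b)
Stationarity (grad_x L = 0): Q x + c + A^T lambda = 0.
Primal feasibility: A x = b.

This gives the KKT block system:
  [ Q   A^T ] [ x     ]   [-c ]
  [ A    0  ] [ lambda ] = [ b ]

Solving the linear system:
  x*      = (0.4259, -0.9779, 0.511)
  lambda* = (4.694)
  f(x*)   = 3.1009

x* = (0.4259, -0.9779, 0.511), lambda* = (4.694)


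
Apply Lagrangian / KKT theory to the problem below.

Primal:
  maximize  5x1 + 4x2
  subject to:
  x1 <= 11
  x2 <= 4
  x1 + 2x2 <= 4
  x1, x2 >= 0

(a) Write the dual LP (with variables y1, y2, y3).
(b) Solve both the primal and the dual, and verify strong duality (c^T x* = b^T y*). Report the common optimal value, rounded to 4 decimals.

The standard primal-dual pair for 'max c^T x s.t. A x <= b, x >= 0' is:
  Dual:  min b^T y  s.t.  A^T y >= c,  y >= 0.

So the dual LP is:
  minimize  11y1 + 4y2 + 4y3
  subject to:
    y1 + y3 >= 5
    y2 + 2y3 >= 4
    y1, y2, y3 >= 0

Solving the primal: x* = (4, 0).
  primal value c^T x* = 20.
Solving the dual: y* = (0, 0, 5).
  dual value b^T y* = 20.
Strong duality: c^T x* = b^T y*. Confirmed.

20


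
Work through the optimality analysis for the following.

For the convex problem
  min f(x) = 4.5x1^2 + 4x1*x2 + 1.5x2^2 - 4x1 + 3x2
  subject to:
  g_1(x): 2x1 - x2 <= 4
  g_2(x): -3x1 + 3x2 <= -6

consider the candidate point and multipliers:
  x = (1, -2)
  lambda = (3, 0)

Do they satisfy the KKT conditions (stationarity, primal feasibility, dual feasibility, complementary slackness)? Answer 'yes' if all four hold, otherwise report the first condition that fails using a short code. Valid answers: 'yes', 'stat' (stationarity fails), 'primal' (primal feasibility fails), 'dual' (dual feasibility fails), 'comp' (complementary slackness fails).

Gradient of f: grad f(x) = Q x + c = (-3, 1)
Constraint values g_i(x) = a_i^T x - b_i:
  g_1((1, -2)) = 0
  g_2((1, -2)) = -3
Stationarity residual: grad f(x) + sum_i lambda_i a_i = (3, -2)
  -> stationarity FAILS
Primal feasibility (all g_i <= 0): OK
Dual feasibility (all lambda_i >= 0): OK
Complementary slackness (lambda_i * g_i(x) = 0 for all i): OK

Verdict: the first failing condition is stationarity -> stat.

stat


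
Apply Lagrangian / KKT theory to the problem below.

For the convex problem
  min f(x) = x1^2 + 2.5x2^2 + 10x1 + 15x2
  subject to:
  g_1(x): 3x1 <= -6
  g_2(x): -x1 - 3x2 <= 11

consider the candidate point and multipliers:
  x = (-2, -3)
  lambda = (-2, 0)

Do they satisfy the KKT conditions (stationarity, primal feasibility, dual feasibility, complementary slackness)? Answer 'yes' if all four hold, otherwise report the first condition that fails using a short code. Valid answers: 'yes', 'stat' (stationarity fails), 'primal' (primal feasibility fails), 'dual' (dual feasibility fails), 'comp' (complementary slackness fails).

Gradient of f: grad f(x) = Q x + c = (6, 0)
Constraint values g_i(x) = a_i^T x - b_i:
  g_1((-2, -3)) = 0
  g_2((-2, -3)) = 0
Stationarity residual: grad f(x) + sum_i lambda_i a_i = (0, 0)
  -> stationarity OK
Primal feasibility (all g_i <= 0): OK
Dual feasibility (all lambda_i >= 0): FAILS
Complementary slackness (lambda_i * g_i(x) = 0 for all i): OK

Verdict: the first failing condition is dual_feasibility -> dual.

dual


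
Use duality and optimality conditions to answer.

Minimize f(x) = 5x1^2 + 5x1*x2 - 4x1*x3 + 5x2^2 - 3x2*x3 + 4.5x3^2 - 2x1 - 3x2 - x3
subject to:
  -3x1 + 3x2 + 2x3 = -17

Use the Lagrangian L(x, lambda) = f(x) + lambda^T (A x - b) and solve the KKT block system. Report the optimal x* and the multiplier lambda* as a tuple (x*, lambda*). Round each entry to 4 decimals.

Form the Lagrangian:
  L(x, lambda) = (1/2) x^T Q x + c^T x + lambda^T (A x - b)
Stationarity (grad_x L = 0): Q x + c + A^T lambda = 0.
Primal feasibility: A x = b.

This gives the KKT block system:
  [ Q   A^T ] [ x     ]   [-c ]
  [ A    0  ] [ lambda ] = [ b ]

Solving the linear system:
  x*      = (2.6534, -2.6055, -0.6117)
  lambda* = (4.651)
  f(x*)   = 41.0944

x* = (2.6534, -2.6055, -0.6117), lambda* = (4.651)


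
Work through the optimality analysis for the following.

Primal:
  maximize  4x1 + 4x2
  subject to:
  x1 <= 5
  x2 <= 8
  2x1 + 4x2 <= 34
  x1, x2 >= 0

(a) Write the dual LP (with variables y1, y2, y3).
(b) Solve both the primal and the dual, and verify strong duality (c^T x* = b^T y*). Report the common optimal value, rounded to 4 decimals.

The standard primal-dual pair for 'max c^T x s.t. A x <= b, x >= 0' is:
  Dual:  min b^T y  s.t.  A^T y >= c,  y >= 0.

So the dual LP is:
  minimize  5y1 + 8y2 + 34y3
  subject to:
    y1 + 2y3 >= 4
    y2 + 4y3 >= 4
    y1, y2, y3 >= 0

Solving the primal: x* = (5, 6).
  primal value c^T x* = 44.
Solving the dual: y* = (2, 0, 1).
  dual value b^T y* = 44.
Strong duality: c^T x* = b^T y*. Confirmed.

44


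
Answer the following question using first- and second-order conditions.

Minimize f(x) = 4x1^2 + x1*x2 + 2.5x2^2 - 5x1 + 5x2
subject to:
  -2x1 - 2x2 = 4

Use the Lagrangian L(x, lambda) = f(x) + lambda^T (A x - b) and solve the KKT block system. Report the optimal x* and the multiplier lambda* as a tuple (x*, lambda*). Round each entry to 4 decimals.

Form the Lagrangian:
  L(x, lambda) = (1/2) x^T Q x + c^T x + lambda^T (A x - b)
Stationarity (grad_x L = 0): Q x + c + A^T lambda = 0.
Primal feasibility: A x = b.

This gives the KKT block system:
  [ Q   A^T ] [ x     ]   [-c ]
  [ A    0  ] [ lambda ] = [ b ]

Solving the linear system:
  x*      = (0.1818, -2.1818)
  lambda* = (-2.8636)
  f(x*)   = -0.1818

x* = (0.1818, -2.1818), lambda* = (-2.8636)


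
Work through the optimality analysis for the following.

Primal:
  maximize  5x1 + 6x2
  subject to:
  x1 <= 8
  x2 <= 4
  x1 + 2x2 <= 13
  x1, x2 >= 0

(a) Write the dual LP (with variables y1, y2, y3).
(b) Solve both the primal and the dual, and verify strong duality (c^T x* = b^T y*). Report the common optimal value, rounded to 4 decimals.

The standard primal-dual pair for 'max c^T x s.t. A x <= b, x >= 0' is:
  Dual:  min b^T y  s.t.  A^T y >= c,  y >= 0.

So the dual LP is:
  minimize  8y1 + 4y2 + 13y3
  subject to:
    y1 + y3 >= 5
    y2 + 2y3 >= 6
    y1, y2, y3 >= 0

Solving the primal: x* = (8, 2.5).
  primal value c^T x* = 55.
Solving the dual: y* = (2, 0, 3).
  dual value b^T y* = 55.
Strong duality: c^T x* = b^T y*. Confirmed.

55


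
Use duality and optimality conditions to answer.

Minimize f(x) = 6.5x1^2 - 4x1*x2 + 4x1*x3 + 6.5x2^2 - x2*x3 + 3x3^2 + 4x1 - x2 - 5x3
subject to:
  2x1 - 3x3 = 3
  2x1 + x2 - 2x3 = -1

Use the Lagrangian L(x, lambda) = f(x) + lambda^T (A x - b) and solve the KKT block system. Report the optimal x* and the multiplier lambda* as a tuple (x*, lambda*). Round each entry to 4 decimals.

Form the Lagrangian:
  L(x, lambda) = (1/2) x^T Q x + c^T x + lambda^T (A x - b)
Stationarity (grad_x L = 0): Q x + c + A^T lambda = 0.
Primal feasibility: A x = b.

This gives the KKT block system:
  [ Q   A^T ] [ x     ]   [-c ]
  [ A    0  ] [ lambda ] = [ b ]

Solving the linear system:
  x*      = (-0.9899, -2.3401, -1.6599)
  lambda* = (-22.7273, 25.8013)
  f(x*)   = 50.3316

x* = (-0.9899, -2.3401, -1.6599), lambda* = (-22.7273, 25.8013)


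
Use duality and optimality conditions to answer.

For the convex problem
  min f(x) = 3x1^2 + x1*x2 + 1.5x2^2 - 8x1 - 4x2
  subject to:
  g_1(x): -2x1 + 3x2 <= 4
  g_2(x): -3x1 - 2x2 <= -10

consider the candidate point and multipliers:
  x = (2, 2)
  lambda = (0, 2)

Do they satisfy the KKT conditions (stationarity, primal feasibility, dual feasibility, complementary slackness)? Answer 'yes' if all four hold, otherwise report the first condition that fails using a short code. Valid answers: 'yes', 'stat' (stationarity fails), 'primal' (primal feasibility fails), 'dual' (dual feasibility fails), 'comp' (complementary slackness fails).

Gradient of f: grad f(x) = Q x + c = (6, 4)
Constraint values g_i(x) = a_i^T x - b_i:
  g_1((2, 2)) = -2
  g_2((2, 2)) = 0
Stationarity residual: grad f(x) + sum_i lambda_i a_i = (0, 0)
  -> stationarity OK
Primal feasibility (all g_i <= 0): OK
Dual feasibility (all lambda_i >= 0): OK
Complementary slackness (lambda_i * g_i(x) = 0 for all i): OK

Verdict: yes, KKT holds.

yes


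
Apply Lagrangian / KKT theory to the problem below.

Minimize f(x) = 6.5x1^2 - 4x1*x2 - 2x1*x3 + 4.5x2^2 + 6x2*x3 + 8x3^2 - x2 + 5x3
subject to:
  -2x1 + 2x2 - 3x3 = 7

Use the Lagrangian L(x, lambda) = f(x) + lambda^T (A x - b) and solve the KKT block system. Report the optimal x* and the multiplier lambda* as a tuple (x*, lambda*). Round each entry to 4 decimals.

Form the Lagrangian:
  L(x, lambda) = (1/2) x^T Q x + c^T x + lambda^T (A x - b)
Stationarity (grad_x L = 0): Q x + c + A^T lambda = 0.
Primal feasibility: A x = b.

This gives the KKT block system:
  [ Q   A^T ] [ x     ]   [-c ]
  [ A    0  ] [ lambda ] = [ b ]

Solving the linear system:
  x*      = (-0.1116, 1.44, -1.2989)
  lambda* = (-2.3065)
  f(x*)   = 4.1054

x* = (-0.1116, 1.44, -1.2989), lambda* = (-2.3065)


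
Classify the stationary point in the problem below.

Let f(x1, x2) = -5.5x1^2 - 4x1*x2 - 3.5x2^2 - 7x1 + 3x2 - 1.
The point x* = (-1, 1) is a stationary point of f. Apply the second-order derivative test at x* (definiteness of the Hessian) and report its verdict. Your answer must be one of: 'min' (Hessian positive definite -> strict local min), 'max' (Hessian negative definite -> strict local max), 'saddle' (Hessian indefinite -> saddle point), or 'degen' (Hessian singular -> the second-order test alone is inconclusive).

Compute the Hessian H = grad^2 f:
  H = [[-11, -4], [-4, -7]]
Verify stationarity: grad f(x*) = H x* + g = (0, 0).
Eigenvalues of H: -13.4721, -4.5279.
Both eigenvalues < 0, so H is negative definite -> x* is a strict local max.

max


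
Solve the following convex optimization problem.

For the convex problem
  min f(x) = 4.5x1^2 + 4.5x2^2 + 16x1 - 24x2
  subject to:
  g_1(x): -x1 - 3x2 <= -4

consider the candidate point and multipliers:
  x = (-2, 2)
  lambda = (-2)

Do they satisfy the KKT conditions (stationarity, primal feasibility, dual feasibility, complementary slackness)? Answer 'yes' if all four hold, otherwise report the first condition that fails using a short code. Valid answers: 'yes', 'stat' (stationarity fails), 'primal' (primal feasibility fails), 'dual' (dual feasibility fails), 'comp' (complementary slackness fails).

Gradient of f: grad f(x) = Q x + c = (-2, -6)
Constraint values g_i(x) = a_i^T x - b_i:
  g_1((-2, 2)) = 0
Stationarity residual: grad f(x) + sum_i lambda_i a_i = (0, 0)
  -> stationarity OK
Primal feasibility (all g_i <= 0): OK
Dual feasibility (all lambda_i >= 0): FAILS
Complementary slackness (lambda_i * g_i(x) = 0 for all i): OK

Verdict: the first failing condition is dual_feasibility -> dual.

dual


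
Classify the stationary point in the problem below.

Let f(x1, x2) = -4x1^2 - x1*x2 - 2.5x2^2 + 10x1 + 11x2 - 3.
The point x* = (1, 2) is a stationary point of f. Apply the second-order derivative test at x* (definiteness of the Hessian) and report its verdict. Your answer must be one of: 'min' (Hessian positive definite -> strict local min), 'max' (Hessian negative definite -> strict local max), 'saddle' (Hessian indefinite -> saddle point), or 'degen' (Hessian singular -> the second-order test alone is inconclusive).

Compute the Hessian H = grad^2 f:
  H = [[-8, -1], [-1, -5]]
Verify stationarity: grad f(x*) = H x* + g = (0, 0).
Eigenvalues of H: -8.3028, -4.6972.
Both eigenvalues < 0, so H is negative definite -> x* is a strict local max.

max


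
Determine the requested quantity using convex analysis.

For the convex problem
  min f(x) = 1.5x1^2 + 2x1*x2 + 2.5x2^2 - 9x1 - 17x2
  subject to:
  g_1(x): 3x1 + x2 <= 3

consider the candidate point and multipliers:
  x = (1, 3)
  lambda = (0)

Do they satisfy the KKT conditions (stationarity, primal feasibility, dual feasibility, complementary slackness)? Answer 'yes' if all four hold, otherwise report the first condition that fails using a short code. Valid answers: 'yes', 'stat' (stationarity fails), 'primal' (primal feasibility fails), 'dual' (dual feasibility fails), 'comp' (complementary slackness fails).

Gradient of f: grad f(x) = Q x + c = (0, 0)
Constraint values g_i(x) = a_i^T x - b_i:
  g_1((1, 3)) = 3
Stationarity residual: grad f(x) + sum_i lambda_i a_i = (0, 0)
  -> stationarity OK
Primal feasibility (all g_i <= 0): FAILS
Dual feasibility (all lambda_i >= 0): OK
Complementary slackness (lambda_i * g_i(x) = 0 for all i): OK

Verdict: the first failing condition is primal_feasibility -> primal.

primal


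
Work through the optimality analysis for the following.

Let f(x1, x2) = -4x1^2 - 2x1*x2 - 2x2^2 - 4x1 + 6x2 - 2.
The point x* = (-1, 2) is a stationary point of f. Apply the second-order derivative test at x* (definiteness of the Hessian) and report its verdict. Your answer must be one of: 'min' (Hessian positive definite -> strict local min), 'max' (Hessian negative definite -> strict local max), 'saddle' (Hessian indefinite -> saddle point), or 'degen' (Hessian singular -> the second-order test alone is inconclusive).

Compute the Hessian H = grad^2 f:
  H = [[-8, -2], [-2, -4]]
Verify stationarity: grad f(x*) = H x* + g = (0, 0).
Eigenvalues of H: -8.8284, -3.1716.
Both eigenvalues < 0, so H is negative definite -> x* is a strict local max.

max


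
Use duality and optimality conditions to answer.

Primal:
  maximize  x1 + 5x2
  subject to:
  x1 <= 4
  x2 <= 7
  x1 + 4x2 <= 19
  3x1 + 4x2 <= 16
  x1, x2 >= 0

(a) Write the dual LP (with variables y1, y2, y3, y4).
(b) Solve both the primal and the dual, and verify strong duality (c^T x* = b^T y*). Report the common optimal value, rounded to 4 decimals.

The standard primal-dual pair for 'max c^T x s.t. A x <= b, x >= 0' is:
  Dual:  min b^T y  s.t.  A^T y >= c,  y >= 0.

So the dual LP is:
  minimize  4y1 + 7y2 + 19y3 + 16y4
  subject to:
    y1 + y3 + 3y4 >= 1
    y2 + 4y3 + 4y4 >= 5
    y1, y2, y3, y4 >= 0

Solving the primal: x* = (0, 4).
  primal value c^T x* = 20.
Solving the dual: y* = (0, 0, 0, 1.25).
  dual value b^T y* = 20.
Strong duality: c^T x* = b^T y*. Confirmed.

20


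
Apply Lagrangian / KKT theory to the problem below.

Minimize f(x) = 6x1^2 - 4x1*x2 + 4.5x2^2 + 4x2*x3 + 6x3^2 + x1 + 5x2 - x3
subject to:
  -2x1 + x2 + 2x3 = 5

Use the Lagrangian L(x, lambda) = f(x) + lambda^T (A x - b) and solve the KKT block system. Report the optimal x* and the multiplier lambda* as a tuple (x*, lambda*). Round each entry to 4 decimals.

Form the Lagrangian:
  L(x, lambda) = (1/2) x^T Q x + c^T x + lambda^T (A x - b)
Stationarity (grad_x L = 0): Q x + c + A^T lambda = 0.
Primal feasibility: A x = b.

This gives the KKT block system:
  [ Q   A^T ] [ x     ]   [-c ]
  [ A    0  ] [ lambda ] = [ b ]

Solving the linear system:
  x*      = (-1.5577, -1.2308, 1.5577)
  lambda* = (-6.3846)
  f(x*)   = 11.3269

x* = (-1.5577, -1.2308, 1.5577), lambda* = (-6.3846)


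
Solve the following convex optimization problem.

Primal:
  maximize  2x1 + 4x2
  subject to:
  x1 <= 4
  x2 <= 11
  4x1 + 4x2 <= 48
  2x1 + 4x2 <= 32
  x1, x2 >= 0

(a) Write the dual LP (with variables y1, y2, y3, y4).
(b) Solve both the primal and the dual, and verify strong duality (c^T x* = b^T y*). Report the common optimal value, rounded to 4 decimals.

The standard primal-dual pair for 'max c^T x s.t. A x <= b, x >= 0' is:
  Dual:  min b^T y  s.t.  A^T y >= c,  y >= 0.

So the dual LP is:
  minimize  4y1 + 11y2 + 48y3 + 32y4
  subject to:
    y1 + 4y3 + 2y4 >= 2
    y2 + 4y3 + 4y4 >= 4
    y1, y2, y3, y4 >= 0

Solving the primal: x* = (0, 8).
  primal value c^T x* = 32.
Solving the dual: y* = (0, 0, 0, 1).
  dual value b^T y* = 32.
Strong duality: c^T x* = b^T y*. Confirmed.

32


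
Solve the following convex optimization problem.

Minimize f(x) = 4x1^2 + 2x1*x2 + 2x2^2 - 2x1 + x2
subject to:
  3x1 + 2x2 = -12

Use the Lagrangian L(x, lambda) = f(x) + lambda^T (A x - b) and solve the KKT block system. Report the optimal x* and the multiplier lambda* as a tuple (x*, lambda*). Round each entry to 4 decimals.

Form the Lagrangian:
  L(x, lambda) = (1/2) x^T Q x + c^T x + lambda^T (A x - b)
Stationarity (grad_x L = 0): Q x + c + A^T lambda = 0.
Primal feasibility: A x = b.

This gives the KKT block system:
  [ Q   A^T ] [ x     ]   [-c ]
  [ A    0  ] [ lambda ] = [ b ]

Solving the linear system:
  x*      = (-1.8636, -3.2045)
  lambda* = (7.7727)
  f(x*)   = 46.8977

x* = (-1.8636, -3.2045), lambda* = (7.7727)


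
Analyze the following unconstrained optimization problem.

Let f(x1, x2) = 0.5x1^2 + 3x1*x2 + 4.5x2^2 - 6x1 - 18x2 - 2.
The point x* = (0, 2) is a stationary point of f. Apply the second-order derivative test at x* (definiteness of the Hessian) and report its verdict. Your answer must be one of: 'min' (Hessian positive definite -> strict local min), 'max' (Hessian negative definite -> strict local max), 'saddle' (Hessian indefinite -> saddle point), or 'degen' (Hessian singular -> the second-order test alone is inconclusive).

Compute the Hessian H = grad^2 f:
  H = [[1, 3], [3, 9]]
Verify stationarity: grad f(x*) = H x* + g = (0, 0).
Eigenvalues of H: 0, 10.
H has a zero eigenvalue (singular; positive semidefinite but not definite), so H is neither positive definite, negative definite, nor indefinite. The second-order test alone is inconclusive -> degen.
(Indeed, f is constant along the null direction of H through x*, so x* is not a strict local extremum.)

degen


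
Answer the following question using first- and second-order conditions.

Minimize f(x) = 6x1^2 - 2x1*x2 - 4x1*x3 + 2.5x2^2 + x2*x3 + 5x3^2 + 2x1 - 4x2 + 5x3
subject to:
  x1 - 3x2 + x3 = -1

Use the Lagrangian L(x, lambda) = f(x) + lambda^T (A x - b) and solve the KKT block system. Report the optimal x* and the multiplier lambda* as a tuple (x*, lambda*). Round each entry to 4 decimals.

Form the Lagrangian:
  L(x, lambda) = (1/2) x^T Q x + c^T x + lambda^T (A x - b)
Stationarity (grad_x L = 0): Q x + c + A^T lambda = 0.
Primal feasibility: A x = b.

This gives the KKT block system:
  [ Q   A^T ] [ x     ]   [-c ]
  [ A    0  ] [ lambda ] = [ b ]

Solving the linear system:
  x*      = (-0.21, 0.1045, -0.4766)
  lambda* = (-1.1781)
  f(x*)   = -2.1995

x* = (-0.21, 0.1045, -0.4766), lambda* = (-1.1781)


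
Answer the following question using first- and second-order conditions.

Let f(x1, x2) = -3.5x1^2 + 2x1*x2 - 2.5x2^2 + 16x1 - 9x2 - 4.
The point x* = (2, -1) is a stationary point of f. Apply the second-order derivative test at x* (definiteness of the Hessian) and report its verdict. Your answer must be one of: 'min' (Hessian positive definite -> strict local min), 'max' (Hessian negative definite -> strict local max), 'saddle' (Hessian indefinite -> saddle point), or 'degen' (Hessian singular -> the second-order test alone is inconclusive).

Compute the Hessian H = grad^2 f:
  H = [[-7, 2], [2, -5]]
Verify stationarity: grad f(x*) = H x* + g = (0, 0).
Eigenvalues of H: -8.2361, -3.7639.
Both eigenvalues < 0, so H is negative definite -> x* is a strict local max.

max


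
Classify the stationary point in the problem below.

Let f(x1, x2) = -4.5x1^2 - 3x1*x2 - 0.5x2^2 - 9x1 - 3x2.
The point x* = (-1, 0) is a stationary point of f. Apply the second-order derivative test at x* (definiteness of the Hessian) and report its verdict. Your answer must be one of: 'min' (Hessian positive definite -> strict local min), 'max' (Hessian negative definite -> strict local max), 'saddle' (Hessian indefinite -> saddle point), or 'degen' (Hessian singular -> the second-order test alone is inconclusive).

Compute the Hessian H = grad^2 f:
  H = [[-9, -3], [-3, -1]]
Verify stationarity: grad f(x*) = H x* + g = (0, 0).
Eigenvalues of H: -10, 0.
H has a zero eigenvalue (singular; negative semidefinite but not definite), so H is neither positive definite, negative definite, nor indefinite. The second-order test alone is inconclusive -> degen.
(Indeed, f is constant along the null direction of H through x*, so x* is not a strict local extremum.)

degen


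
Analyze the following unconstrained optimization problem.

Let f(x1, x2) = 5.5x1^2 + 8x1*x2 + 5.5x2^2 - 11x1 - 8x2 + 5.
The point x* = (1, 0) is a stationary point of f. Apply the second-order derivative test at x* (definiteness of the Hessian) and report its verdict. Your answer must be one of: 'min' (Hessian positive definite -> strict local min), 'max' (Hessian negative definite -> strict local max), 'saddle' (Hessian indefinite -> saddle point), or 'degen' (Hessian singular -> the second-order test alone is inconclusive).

Compute the Hessian H = grad^2 f:
  H = [[11, 8], [8, 11]]
Verify stationarity: grad f(x*) = H x* + g = (0, 0).
Eigenvalues of H: 3, 19.
Both eigenvalues > 0, so H is positive definite -> x* is a strict local min.

min


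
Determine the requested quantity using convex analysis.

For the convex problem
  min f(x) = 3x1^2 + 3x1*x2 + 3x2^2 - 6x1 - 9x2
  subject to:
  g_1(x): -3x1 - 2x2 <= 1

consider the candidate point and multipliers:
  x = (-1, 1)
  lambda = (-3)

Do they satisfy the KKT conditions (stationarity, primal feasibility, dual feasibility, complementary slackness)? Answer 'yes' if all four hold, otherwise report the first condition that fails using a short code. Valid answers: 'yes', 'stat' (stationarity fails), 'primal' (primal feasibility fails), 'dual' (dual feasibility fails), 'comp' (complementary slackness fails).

Gradient of f: grad f(x) = Q x + c = (-9, -6)
Constraint values g_i(x) = a_i^T x - b_i:
  g_1((-1, 1)) = 0
Stationarity residual: grad f(x) + sum_i lambda_i a_i = (0, 0)
  -> stationarity OK
Primal feasibility (all g_i <= 0): OK
Dual feasibility (all lambda_i >= 0): FAILS
Complementary slackness (lambda_i * g_i(x) = 0 for all i): OK

Verdict: the first failing condition is dual_feasibility -> dual.

dual


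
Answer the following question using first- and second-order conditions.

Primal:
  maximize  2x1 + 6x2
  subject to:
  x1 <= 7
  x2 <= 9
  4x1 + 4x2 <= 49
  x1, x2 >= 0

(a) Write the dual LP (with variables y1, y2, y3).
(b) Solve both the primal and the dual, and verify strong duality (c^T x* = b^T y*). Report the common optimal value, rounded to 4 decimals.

The standard primal-dual pair for 'max c^T x s.t. A x <= b, x >= 0' is:
  Dual:  min b^T y  s.t.  A^T y >= c,  y >= 0.

So the dual LP is:
  minimize  7y1 + 9y2 + 49y3
  subject to:
    y1 + 4y3 >= 2
    y2 + 4y3 >= 6
    y1, y2, y3 >= 0

Solving the primal: x* = (3.25, 9).
  primal value c^T x* = 60.5.
Solving the dual: y* = (0, 4, 0.5).
  dual value b^T y* = 60.5.
Strong duality: c^T x* = b^T y*. Confirmed.

60.5


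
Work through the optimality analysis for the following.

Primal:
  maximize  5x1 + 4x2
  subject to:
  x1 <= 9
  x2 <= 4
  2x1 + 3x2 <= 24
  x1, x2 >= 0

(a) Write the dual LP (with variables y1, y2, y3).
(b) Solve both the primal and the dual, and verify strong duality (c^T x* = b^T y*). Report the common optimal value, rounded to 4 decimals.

The standard primal-dual pair for 'max c^T x s.t. A x <= b, x >= 0' is:
  Dual:  min b^T y  s.t.  A^T y >= c,  y >= 0.

So the dual LP is:
  minimize  9y1 + 4y2 + 24y3
  subject to:
    y1 + 2y3 >= 5
    y2 + 3y3 >= 4
    y1, y2, y3 >= 0

Solving the primal: x* = (9, 2).
  primal value c^T x* = 53.
Solving the dual: y* = (2.3333, 0, 1.3333).
  dual value b^T y* = 53.
Strong duality: c^T x* = b^T y*. Confirmed.

53


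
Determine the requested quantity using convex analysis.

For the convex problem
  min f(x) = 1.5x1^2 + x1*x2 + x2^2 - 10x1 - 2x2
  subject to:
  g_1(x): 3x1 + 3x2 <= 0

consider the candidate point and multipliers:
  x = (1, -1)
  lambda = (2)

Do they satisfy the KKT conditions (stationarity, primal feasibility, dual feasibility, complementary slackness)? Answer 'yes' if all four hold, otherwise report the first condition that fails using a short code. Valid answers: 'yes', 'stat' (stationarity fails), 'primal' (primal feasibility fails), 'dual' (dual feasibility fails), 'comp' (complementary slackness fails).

Gradient of f: grad f(x) = Q x + c = (-8, -3)
Constraint values g_i(x) = a_i^T x - b_i:
  g_1((1, -1)) = 0
Stationarity residual: grad f(x) + sum_i lambda_i a_i = (-2, 3)
  -> stationarity FAILS
Primal feasibility (all g_i <= 0): OK
Dual feasibility (all lambda_i >= 0): OK
Complementary slackness (lambda_i * g_i(x) = 0 for all i): OK

Verdict: the first failing condition is stationarity -> stat.

stat


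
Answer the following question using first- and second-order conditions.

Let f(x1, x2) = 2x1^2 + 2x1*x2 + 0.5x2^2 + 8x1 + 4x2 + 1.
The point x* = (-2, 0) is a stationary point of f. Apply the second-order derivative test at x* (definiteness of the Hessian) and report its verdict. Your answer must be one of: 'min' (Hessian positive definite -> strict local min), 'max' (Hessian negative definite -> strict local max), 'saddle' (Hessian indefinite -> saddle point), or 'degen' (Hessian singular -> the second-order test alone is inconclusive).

Compute the Hessian H = grad^2 f:
  H = [[4, 2], [2, 1]]
Verify stationarity: grad f(x*) = H x* + g = (0, 0).
Eigenvalues of H: 0, 5.
H has a zero eigenvalue (singular; positive semidefinite but not definite), so H is neither positive definite, negative definite, nor indefinite. The second-order test alone is inconclusive -> degen.
(Indeed, f is constant along the null direction of H through x*, so x* is not a strict local extremum.)

degen
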